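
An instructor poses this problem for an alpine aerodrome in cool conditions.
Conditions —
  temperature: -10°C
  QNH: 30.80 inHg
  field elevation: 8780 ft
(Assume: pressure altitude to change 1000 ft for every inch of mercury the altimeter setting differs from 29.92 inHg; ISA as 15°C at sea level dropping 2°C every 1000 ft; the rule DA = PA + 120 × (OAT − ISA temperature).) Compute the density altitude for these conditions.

6796 ft

Pressure altitude = 8780 + (29.92 − 30.80) × 1000 = 8780 + (-880) = 7900 ft.
ISA temperature at 7900 ft = 15 − 2 × (7900/1000) = -0.8°C.
ISA deviation = -10 − (-0.8) = -9.2°C.
Density altitude = 7900 + 120 × (-9.2) = 6796 ft.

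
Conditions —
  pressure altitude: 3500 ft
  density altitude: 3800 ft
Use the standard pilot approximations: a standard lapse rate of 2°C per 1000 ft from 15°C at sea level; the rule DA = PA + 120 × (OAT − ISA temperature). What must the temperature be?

10.5°C

Density altitude − pressure altitude = 3800 − 3500 = +300 ft.
At 120 ft/°C that is an ISA deviation of 300/120 = +2.5°C.
ISA temperature at 3500 ft = 15 − 2 × (3500/1000) = 8°C.
OAT = ISA + deviation = 8 + (+2.5) = 10.5°C.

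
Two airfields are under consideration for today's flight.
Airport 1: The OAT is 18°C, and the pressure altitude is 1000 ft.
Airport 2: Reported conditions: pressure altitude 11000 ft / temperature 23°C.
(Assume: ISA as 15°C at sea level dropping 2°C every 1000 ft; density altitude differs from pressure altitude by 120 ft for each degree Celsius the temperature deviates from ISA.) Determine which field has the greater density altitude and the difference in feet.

Airport 1: ISA temp = 13°C, deviation +5°C, DA = 1000 + 120 × 5 = 1600 ft.
Airport 2: ISA temp = -7°C, deviation +30°C, DA = 11000 + 120 × 30 = 14600 ft.
Airport 2 is higher by 14600 − 1600 = 13000 ft.

Airport 2 by 13000 ft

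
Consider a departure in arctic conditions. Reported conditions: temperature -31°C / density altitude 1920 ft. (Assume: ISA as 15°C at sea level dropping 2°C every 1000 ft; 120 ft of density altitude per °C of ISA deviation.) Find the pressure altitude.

DA = PA + 120 × (OAT − (15 − 2·PA/1000)) = PA + 120·OAT − 1800 + 0.24·PA = 1.24·PA + 120·OAT − 1800.
So 1.24·PA = 1920 − 120 × (-31) + 1800 = 7440.
PA = 7440 / 1.24 = 6000 ft.

6000 ft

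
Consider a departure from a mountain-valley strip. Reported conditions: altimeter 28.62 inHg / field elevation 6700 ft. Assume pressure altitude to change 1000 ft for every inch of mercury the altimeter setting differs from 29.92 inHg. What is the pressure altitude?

Pressure correction = (29.92 − 28.62) × 1000 = +1300 ft.
Pressure altitude = 6700 + (+1300) = 8000 ft.

8000 ft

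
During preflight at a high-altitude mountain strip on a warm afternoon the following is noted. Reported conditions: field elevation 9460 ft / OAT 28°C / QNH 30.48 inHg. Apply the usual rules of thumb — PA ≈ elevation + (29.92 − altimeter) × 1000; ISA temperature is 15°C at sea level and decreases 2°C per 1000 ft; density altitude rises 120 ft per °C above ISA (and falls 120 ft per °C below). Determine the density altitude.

Pressure altitude = 9460 + (29.92 − 30.48) × 1000 = 9460 + (-560) = 8900 ft.
ISA temperature at 8900 ft = 15 − 2 × (8900/1000) = -2.8°C.
ISA deviation = 28 − (-2.8) = +30.8°C.
Density altitude = 8900 + 120 × (30.8) = 12596 ft.

12596 ft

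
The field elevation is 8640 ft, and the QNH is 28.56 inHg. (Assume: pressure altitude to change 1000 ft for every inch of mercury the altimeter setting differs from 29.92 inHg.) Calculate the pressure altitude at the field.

10000 ft

Pressure correction = (29.92 − 28.56) × 1000 = +1360 ft.
Pressure altitude = 8640 + (+1360) = 10000 ft.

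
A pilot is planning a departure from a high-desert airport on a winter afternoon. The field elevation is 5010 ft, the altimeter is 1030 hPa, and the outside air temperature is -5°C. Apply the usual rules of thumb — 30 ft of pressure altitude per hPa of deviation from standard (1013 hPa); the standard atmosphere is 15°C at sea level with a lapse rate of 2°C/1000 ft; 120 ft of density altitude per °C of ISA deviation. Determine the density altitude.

3180 ft

Pressure altitude = 5010 + (1013 − 1030) × 30 = 5010 + (-510) = 4500 ft.
ISA temperature at 4500 ft = 15 − 2 × (4500/1000) = 6°C.
ISA deviation = -5 − 6 = -11°C.
Density altitude = 4500 + 120 × (-11) = 3180 ft.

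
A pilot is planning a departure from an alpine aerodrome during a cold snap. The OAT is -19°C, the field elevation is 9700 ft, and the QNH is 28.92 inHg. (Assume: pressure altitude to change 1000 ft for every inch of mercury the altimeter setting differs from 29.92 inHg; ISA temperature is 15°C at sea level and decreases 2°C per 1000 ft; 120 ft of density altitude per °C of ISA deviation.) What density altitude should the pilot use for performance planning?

9188 ft

Pressure altitude = 9700 + (29.92 − 28.92) × 1000 = 9700 + (+1000) = 10700 ft.
ISA temperature at 10700 ft = 15 − 2 × (10700/1000) = -6.4°C.
ISA deviation = -19 − (-6.4) = -12.6°C.
Density altitude = 10700 + 120 × (-12.6) = 9188 ft.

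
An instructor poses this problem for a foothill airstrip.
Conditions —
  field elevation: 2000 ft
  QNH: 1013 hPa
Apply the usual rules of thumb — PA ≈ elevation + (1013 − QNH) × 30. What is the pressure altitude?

2000 ft

Pressure correction = (1013 − 1013) × 30 = 0 ft.
Pressure altitude = 2000 + (0) = 2000 ft.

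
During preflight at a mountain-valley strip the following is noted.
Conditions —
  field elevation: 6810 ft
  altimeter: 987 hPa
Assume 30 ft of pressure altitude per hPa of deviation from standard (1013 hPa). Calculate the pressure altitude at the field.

7590 ft

Pressure correction = (1013 − 987) × 30 = +780 ft.
Pressure altitude = 6810 + (+780) = 7590 ft.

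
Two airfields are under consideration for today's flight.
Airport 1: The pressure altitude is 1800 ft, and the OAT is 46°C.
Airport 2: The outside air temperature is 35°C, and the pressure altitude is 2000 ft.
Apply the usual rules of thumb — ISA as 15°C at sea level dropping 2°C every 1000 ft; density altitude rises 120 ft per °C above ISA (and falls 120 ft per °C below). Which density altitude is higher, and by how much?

Airport 1 by 1072 ft

Airport 1: ISA temp = 11.4°C, deviation +34.6°C, DA = 1800 + 120 × 34.6 = 5952 ft.
Airport 2: ISA temp = 11°C, deviation +24°C, DA = 2000 + 120 × 24 = 4880 ft.
Airport 1 is higher by 5952 − 4880 = 1072 ft.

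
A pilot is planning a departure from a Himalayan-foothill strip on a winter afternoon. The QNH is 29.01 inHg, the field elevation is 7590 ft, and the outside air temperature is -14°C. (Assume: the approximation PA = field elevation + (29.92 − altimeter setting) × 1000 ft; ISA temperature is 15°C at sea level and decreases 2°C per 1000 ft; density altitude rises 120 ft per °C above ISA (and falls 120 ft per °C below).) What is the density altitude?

7060 ft

Pressure altitude = 7590 + (29.92 − 29.01) × 1000 = 7590 + (+910) = 8500 ft.
ISA temperature at 8500 ft = 15 − 2 × (8500/1000) = -2°C.
ISA deviation = -14 − (-2) = -12°C.
Density altitude = 8500 + 120 × (-12) = 7060 ft.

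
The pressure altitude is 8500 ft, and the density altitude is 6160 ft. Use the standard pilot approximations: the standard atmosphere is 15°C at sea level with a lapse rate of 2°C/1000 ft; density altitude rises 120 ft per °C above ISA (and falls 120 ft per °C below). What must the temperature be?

-21.5°C

Density altitude − pressure altitude = 6160 − 8500 = -2340 ft.
At 120 ft/°C that is an ISA deviation of -2340/120 = -19.5°C.
ISA temperature at 8500 ft = 15 − 2 × (8500/1000) = -2°C.
OAT = ISA + deviation = -2 + (-19.5) = -21.5°C.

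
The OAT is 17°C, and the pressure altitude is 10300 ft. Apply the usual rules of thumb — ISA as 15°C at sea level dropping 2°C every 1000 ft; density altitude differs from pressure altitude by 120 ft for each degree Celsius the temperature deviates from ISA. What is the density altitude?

13012 ft

ISA temperature at 10300 ft = 15 − 2 × (10300/1000) = -5.6°C.
ISA deviation = 17 − (-5.6) = +22.6°C.
Density altitude = 10300 + 120 × (22.6) = 10300 + (+2712) = 13012 ft.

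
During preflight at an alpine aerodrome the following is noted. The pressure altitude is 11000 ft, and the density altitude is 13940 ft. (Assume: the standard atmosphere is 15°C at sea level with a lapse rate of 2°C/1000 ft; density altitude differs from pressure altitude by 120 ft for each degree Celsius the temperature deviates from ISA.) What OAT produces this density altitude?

17.5°C

Density altitude − pressure altitude = 13940 − 11000 = +2940 ft.
At 120 ft/°C that is an ISA deviation of 2940/120 = +24.5°C.
ISA temperature at 11000 ft = 15 − 2 × (11000/1000) = -7°C.
OAT = ISA + deviation = -7 + (+24.5) = 17.5°C.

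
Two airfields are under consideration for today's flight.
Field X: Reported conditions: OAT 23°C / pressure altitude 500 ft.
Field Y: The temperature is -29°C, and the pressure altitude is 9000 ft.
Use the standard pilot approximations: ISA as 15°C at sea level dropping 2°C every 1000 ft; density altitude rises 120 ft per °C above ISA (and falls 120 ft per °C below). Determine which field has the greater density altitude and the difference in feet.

Field Y by 4300 ft

Field X: ISA temp = 14°C, deviation +9°C, DA = 500 + 120 × 9 = 1580 ft.
Field Y: ISA temp = -3°C, deviation -26°C, DA = 9000 + 120 × (-26) = 5880 ft.
Field Y is higher by 5880 − 1580 = 4300 ft.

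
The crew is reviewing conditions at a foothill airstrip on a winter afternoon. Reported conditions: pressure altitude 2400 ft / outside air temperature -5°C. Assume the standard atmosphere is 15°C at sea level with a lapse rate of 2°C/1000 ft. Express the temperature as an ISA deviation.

ISA temperature at 2400 ft = 15 − 2 × (2400/1000) = 10.2°C.
Deviation = OAT − ISA = -5 − 10.2 = -15.2°C.

ISA-15.2°C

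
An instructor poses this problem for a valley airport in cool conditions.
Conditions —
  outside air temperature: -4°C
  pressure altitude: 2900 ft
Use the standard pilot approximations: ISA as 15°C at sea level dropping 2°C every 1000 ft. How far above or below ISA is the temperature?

ISA temperature at 2900 ft = 15 − 2 × (2900/1000) = 9.2°C.
Deviation = OAT − ISA = -4 − 9.2 = -13.2°C.

ISA-13.2°C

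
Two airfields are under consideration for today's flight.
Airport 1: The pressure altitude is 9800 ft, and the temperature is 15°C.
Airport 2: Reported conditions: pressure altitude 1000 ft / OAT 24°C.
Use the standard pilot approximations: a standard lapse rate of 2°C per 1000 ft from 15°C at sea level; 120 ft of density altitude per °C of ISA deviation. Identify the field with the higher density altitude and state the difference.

Airport 1: ISA temp = -4.6°C, deviation +19.6°C, DA = 9800 + 120 × 19.6 = 12152 ft.
Airport 2: ISA temp = 13°C, deviation +11°C, DA = 1000 + 120 × 11 = 2320 ft.
Airport 1 is higher by 12152 − 2320 = 9832 ft.

Airport 1 by 9832 ft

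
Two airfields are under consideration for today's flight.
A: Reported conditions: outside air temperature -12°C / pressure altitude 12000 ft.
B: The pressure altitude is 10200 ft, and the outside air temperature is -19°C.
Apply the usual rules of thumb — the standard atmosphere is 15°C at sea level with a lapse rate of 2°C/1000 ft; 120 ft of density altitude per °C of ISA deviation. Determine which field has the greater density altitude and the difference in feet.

A: ISA temp = -9°C, deviation -3°C, DA = 12000 + 120 × (-3) = 11640 ft.
B: ISA temp = -5.4°C, deviation -13.6°C, DA = 10200 + 120 × (-13.6) = 8568 ft.
A is higher by 11640 − 8568 = 3072 ft.

A by 3072 ft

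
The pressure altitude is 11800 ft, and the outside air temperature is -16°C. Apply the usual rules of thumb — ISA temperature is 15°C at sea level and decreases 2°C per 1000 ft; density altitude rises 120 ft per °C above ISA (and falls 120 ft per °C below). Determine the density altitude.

ISA temperature at 11800 ft = 15 − 2 × (11800/1000) = -8.6°C.
ISA deviation = -16 − (-8.6) = -7.4°C.
Density altitude = 11800 + 120 × (-7.4) = 11800 + (-888) = 10912 ft.

10912 ft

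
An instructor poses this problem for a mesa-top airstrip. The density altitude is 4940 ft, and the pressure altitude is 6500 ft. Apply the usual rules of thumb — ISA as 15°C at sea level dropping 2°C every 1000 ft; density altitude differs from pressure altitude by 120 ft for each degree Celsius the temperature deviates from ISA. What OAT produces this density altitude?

-11°C

Density altitude − pressure altitude = 4940 − 6500 = -1560 ft.
At 120 ft/°C that is an ISA deviation of -1560/120 = -13°C.
ISA temperature at 6500 ft = 15 − 2 × (6500/1000) = 2°C.
OAT = ISA + deviation = 2 + (-13) = -11°C.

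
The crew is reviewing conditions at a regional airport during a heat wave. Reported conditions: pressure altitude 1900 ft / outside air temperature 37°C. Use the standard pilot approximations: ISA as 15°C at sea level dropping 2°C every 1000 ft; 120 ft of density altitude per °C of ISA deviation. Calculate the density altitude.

4996 ft

ISA temperature at 1900 ft = 15 − 2 × (1900/1000) = 11.2°C.
ISA deviation = 37 − 11.2 = +25.8°C.
Density altitude = 1900 + 120 × (25.8) = 1900 + (+3096) = 4996 ft.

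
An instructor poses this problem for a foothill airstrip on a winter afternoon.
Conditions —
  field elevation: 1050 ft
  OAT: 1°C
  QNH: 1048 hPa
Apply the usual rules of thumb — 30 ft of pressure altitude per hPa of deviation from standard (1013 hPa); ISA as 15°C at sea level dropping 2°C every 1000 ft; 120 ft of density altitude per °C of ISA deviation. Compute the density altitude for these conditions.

Pressure altitude = 1050 + (1013 − 1048) × 30 = 1050 + (-1050) = 0 ft.
ISA temperature at 0 ft = 15 − 2 × (0/1000) = 15°C.
ISA deviation = 1 − 15 = -14°C.
Density altitude = 0 + 120 × (-14) = -1680 ft.

-1680 ft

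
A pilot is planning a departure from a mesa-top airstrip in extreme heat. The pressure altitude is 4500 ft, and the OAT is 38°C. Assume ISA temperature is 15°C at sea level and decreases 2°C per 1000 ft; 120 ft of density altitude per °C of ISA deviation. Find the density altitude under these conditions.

ISA temperature at 4500 ft = 15 − 2 × (4500/1000) = 6°C.
ISA deviation = 38 − 6 = +32°C.
Density altitude = 4500 + 120 × (32) = 4500 + (+3840) = 8340 ft.

8340 ft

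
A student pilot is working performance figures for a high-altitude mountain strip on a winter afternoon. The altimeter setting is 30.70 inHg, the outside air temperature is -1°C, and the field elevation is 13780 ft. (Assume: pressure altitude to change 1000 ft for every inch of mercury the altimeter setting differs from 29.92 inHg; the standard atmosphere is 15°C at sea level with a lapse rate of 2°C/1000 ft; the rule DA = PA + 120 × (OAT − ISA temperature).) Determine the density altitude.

Pressure altitude = 13780 + (29.92 − 30.70) × 1000 = 13780 + (-780) = 13000 ft.
ISA temperature at 13000 ft = 15 − 2 × (13000/1000) = -11°C.
ISA deviation = -1 − (-11) = +10°C.
Density altitude = 13000 + 120 × (10) = 14200 ft.

14200 ft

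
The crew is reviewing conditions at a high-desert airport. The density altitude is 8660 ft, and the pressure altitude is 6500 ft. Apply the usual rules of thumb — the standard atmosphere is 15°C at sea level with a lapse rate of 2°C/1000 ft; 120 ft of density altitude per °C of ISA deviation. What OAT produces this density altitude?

20°C

Density altitude − pressure altitude = 8660 − 6500 = +2160 ft.
At 120 ft/°C that is an ISA deviation of 2160/120 = +18°C.
ISA temperature at 6500 ft = 15 − 2 × (6500/1000) = 2°C.
OAT = ISA + deviation = 2 + (+18) = 20°C.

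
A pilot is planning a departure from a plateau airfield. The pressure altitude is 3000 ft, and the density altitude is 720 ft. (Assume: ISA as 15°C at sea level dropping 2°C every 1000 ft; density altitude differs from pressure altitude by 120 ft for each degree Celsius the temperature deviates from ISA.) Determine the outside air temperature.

-10°C

Density altitude − pressure altitude = 720 − 3000 = -2280 ft.
At 120 ft/°C that is an ISA deviation of -2280/120 = -19°C.
ISA temperature at 3000 ft = 15 − 2 × (3000/1000) = 9°C.
OAT = ISA + deviation = 9 + (-19) = -10°C.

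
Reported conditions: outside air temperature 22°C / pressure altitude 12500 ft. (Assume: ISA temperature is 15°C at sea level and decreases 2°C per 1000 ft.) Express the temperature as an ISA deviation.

ISA+32°C

ISA temperature at 12500 ft = 15 − 2 × (12500/1000) = -10°C.
Deviation = OAT − ISA = 22 − (-10) = +32°C.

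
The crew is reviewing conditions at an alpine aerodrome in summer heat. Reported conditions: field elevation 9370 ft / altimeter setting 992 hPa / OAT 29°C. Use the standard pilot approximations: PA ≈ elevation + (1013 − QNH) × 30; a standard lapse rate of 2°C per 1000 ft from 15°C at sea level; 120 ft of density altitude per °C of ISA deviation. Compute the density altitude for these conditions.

14080 ft

Pressure altitude = 9370 + (1013 − 992) × 30 = 9370 + (+630) = 10000 ft.
ISA temperature at 10000 ft = 15 − 2 × (10000/1000) = -5°C.
ISA deviation = 29 − (-5) = +34°C.
Density altitude = 10000 + 120 × (34) = 14080 ft.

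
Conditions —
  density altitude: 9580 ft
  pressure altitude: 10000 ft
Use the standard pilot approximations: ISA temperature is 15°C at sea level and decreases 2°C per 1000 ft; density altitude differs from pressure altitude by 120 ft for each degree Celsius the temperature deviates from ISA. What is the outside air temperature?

Density altitude − pressure altitude = 9580 − 10000 = -420 ft.
At 120 ft/°C that is an ISA deviation of -420/120 = -3.5°C.
ISA temperature at 10000 ft = 15 − 2 × (10000/1000) = -5°C.
OAT = ISA + deviation = -5 + (-3.5) = -8.5°C.

-8.5°C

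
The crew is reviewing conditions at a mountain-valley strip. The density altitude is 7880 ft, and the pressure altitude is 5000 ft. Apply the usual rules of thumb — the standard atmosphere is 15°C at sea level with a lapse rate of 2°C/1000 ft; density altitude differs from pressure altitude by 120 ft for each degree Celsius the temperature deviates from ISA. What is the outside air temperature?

29°C

Density altitude − pressure altitude = 7880 − 5000 = +2880 ft.
At 120 ft/°C that is an ISA deviation of 2880/120 = +24°C.
ISA temperature at 5000 ft = 15 − 2 × (5000/1000) = 5°C.
OAT = ISA + deviation = 5 + (+24) = 29°C.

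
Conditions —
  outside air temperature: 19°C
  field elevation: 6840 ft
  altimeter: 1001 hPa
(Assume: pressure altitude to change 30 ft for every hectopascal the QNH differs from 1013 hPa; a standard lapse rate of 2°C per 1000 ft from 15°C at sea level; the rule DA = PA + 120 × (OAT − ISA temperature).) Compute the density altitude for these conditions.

9408 ft

Pressure altitude = 6840 + (1013 − 1001) × 30 = 6840 + (+360) = 7200 ft.
ISA temperature at 7200 ft = 15 − 2 × (7200/1000) = 0.6°C.
ISA deviation = 19 − 0.6 = +18.4°C.
Density altitude = 7200 + 120 × (18.4) = 9408 ft.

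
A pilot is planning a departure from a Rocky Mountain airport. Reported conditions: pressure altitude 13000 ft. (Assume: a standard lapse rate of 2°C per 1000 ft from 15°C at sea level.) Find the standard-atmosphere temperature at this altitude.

ISA temperature = 15 − 2 × (13000/1000) = 15 − 26 = -11°C.

-11°C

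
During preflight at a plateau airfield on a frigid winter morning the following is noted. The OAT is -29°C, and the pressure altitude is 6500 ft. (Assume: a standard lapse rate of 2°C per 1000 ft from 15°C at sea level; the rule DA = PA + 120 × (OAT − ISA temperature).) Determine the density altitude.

2780 ft

ISA temperature at 6500 ft = 15 − 2 × (6500/1000) = 2°C.
ISA deviation = -29 − 2 = -31°C.
Density altitude = 6500 + 120 × (-31) = 6500 + (-3720) = 2780 ft.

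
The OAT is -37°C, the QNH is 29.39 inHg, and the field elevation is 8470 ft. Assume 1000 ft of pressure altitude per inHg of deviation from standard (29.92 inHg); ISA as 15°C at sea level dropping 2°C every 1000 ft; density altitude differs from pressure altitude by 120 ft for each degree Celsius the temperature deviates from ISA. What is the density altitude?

4920 ft

Pressure altitude = 8470 + (29.92 − 29.39) × 1000 = 8470 + (+530) = 9000 ft.
ISA temperature at 9000 ft = 15 − 2 × (9000/1000) = -3°C.
ISA deviation = -37 − (-3) = -34°C.
Density altitude = 9000 + 120 × (-34) = 4920 ft.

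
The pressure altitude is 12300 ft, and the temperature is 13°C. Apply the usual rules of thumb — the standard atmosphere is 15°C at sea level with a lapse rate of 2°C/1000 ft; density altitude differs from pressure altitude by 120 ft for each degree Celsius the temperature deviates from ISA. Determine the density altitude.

15012 ft

ISA temperature at 12300 ft = 15 − 2 × (12300/1000) = -9.6°C.
ISA deviation = 13 − (-9.6) = +22.6°C.
Density altitude = 12300 + 120 × (22.6) = 12300 + (+2712) = 15012 ft.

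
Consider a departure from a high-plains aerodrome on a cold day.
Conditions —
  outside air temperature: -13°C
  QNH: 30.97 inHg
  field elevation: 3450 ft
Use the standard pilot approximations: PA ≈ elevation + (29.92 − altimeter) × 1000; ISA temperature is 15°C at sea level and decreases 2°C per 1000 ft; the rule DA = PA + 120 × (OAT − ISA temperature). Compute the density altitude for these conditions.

-384 ft

Pressure altitude = 3450 + (29.92 − 30.97) × 1000 = 3450 + (-1050) = 2400 ft.
ISA temperature at 2400 ft = 15 − 2 × (2400/1000) = 10.2°C.
ISA deviation = -13 − 10.2 = -23.2°C.
Density altitude = 2400 + 120 × (-23.2) = -384 ft.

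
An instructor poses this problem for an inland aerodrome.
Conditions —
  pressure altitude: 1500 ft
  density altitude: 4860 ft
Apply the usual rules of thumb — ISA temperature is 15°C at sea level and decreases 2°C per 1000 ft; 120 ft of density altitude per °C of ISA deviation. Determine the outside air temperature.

Density altitude − pressure altitude = 4860 − 1500 = +3360 ft.
At 120 ft/°C that is an ISA deviation of 3360/120 = +28°C.
ISA temperature at 1500 ft = 15 − 2 × (1500/1000) = 12°C.
OAT = ISA + deviation = 12 + (+28) = 40°C.

40°C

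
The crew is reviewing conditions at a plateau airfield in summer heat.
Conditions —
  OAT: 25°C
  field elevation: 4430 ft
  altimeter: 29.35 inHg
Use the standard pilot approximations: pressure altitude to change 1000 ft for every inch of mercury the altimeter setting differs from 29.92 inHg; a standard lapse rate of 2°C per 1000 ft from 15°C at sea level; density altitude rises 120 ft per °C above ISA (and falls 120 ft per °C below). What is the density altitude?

Pressure altitude = 4430 + (29.92 − 29.35) × 1000 = 4430 + (+570) = 5000 ft.
ISA temperature at 5000 ft = 15 − 2 × (5000/1000) = 5°C.
ISA deviation = 25 − 5 = +20°C.
Density altitude = 5000 + 120 × (20) = 7400 ft.

7400 ft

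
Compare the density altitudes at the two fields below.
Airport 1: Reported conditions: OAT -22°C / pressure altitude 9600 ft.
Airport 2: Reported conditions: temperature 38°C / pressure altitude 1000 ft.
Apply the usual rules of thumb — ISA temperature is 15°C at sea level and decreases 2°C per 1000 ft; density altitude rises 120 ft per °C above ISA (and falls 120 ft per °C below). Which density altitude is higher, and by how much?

Airport 1 by 3464 ft

Airport 1: ISA temp = -4.2°C, deviation -17.8°C, DA = 9600 + 120 × (-17.8) = 7464 ft.
Airport 2: ISA temp = 13°C, deviation +25°C, DA = 1000 + 120 × 25 = 4000 ft.
Airport 1 is higher by 7464 − 4000 = 3464 ft.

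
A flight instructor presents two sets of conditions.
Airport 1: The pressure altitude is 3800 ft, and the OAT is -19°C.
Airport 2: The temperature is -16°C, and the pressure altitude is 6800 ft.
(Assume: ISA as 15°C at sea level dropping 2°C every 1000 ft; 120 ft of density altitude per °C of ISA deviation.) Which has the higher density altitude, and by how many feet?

Airport 1: ISA temp = 7.4°C, deviation -26.4°C, DA = 3800 + 120 × (-26.4) = 632 ft.
Airport 2: ISA temp = 1.4°C, deviation -17.4°C, DA = 6800 + 120 × (-17.4) = 4712 ft.
Airport 2 is higher by 4712 − 632 = 4080 ft.

Airport 2 by 4080 ft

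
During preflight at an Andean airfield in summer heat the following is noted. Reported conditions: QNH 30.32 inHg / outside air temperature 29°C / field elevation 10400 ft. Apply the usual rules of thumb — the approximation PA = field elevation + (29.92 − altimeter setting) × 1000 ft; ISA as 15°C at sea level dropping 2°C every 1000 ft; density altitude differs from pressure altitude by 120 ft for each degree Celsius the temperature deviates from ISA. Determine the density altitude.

Pressure altitude = 10400 + (29.92 − 30.32) × 1000 = 10400 + (-400) = 10000 ft.
ISA temperature at 10000 ft = 15 − 2 × (10000/1000) = -5°C.
ISA deviation = 29 − (-5) = +34°C.
Density altitude = 10000 + 120 × (34) = 14080 ft.

14080 ft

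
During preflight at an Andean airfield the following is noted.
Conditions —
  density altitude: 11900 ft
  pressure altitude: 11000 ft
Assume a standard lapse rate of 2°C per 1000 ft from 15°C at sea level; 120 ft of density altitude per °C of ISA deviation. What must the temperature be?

0.5°C

Density altitude − pressure altitude = 11900 − 11000 = +900 ft.
At 120 ft/°C that is an ISA deviation of 900/120 = +7.5°C.
ISA temperature at 11000 ft = 15 − 2 × (11000/1000) = -7°C.
OAT = ISA + deviation = -7 + (+7.5) = 0.5°C.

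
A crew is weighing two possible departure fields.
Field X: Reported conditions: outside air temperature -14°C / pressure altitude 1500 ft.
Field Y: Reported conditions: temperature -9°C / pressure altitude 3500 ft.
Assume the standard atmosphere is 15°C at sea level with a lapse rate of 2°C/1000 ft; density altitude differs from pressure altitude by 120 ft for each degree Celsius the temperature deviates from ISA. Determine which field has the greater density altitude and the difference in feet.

Field Y by 3080 ft

Field X: ISA temp = 12°C, deviation -26°C, DA = 1500 + 120 × (-26) = -1620 ft.
Field Y: ISA temp = 8°C, deviation -17°C, DA = 3500 + 120 × (-17) = 1460 ft.
Field Y is higher by 1460 − (-1620) = 3080 ft.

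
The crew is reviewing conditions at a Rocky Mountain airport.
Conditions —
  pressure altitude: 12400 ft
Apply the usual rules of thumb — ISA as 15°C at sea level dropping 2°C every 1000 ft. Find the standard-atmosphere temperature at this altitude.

-9.8°C

ISA temperature = 15 − 2 × (12400/1000) = 15 − 24.8 = -9.8°C.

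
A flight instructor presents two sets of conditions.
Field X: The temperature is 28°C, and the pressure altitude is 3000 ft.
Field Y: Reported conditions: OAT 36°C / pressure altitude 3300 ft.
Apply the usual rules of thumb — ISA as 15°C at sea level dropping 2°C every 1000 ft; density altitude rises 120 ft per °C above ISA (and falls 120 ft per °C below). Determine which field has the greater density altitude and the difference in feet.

Field Y by 1332 ft

Field X: ISA temp = 9°C, deviation +19°C, DA = 3000 + 120 × 19 = 5280 ft.
Field Y: ISA temp = 8.4°C, deviation +27.6°C, DA = 3300 + 120 × 27.6 = 6612 ft.
Field Y is higher by 6612 − 5280 = 1332 ft.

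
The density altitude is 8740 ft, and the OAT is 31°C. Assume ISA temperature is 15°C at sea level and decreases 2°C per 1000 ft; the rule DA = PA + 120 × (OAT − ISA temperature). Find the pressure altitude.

5500 ft

DA = PA + 120 × (OAT − (15 − 2·PA/1000)) = PA + 120·OAT − 1800 + 0.24·PA = 1.24·PA + 120·OAT − 1800.
So 1.24·PA = 8740 − 120 × 31 + 1800 = 6820.
PA = 6820 / 1.24 = 5500 ft.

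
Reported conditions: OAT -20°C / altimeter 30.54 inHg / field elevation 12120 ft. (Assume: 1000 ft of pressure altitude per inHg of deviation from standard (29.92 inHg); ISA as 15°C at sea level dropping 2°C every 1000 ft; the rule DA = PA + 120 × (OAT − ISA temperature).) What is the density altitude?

10060 ft

Pressure altitude = 12120 + (29.92 − 30.54) × 1000 = 12120 + (-620) = 11500 ft.
ISA temperature at 11500 ft = 15 − 2 × (11500/1000) = -8°C.
ISA deviation = -20 − (-8) = -12°C.
Density altitude = 11500 + 120 × (-12) = 10060 ft.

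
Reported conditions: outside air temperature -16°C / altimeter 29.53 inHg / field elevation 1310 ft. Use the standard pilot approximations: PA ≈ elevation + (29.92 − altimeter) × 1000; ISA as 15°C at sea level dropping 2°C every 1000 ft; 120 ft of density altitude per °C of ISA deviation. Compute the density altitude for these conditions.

-1612 ft

Pressure altitude = 1310 + (29.92 − 29.53) × 1000 = 1310 + (+390) = 1700 ft.
ISA temperature at 1700 ft = 15 − 2 × (1700/1000) = 11.6°C.
ISA deviation = -16 − 11.6 = -27.6°C.
Density altitude = 1700 + 120 × (-27.6) = -1612 ft.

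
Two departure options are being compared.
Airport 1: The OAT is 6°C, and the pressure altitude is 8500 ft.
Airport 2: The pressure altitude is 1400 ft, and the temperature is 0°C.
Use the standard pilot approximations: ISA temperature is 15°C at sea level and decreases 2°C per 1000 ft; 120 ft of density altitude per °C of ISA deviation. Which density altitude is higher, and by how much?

Airport 1: ISA temp = -2°C, deviation +8°C, DA = 8500 + 120 × 8 = 9460 ft.
Airport 2: ISA temp = 12.2°C, deviation -12.2°C, DA = 1400 + 120 × (-12.2) = -64 ft.
Airport 1 is higher by 9460 − (-64) = 9524 ft.

Airport 1 by 9524 ft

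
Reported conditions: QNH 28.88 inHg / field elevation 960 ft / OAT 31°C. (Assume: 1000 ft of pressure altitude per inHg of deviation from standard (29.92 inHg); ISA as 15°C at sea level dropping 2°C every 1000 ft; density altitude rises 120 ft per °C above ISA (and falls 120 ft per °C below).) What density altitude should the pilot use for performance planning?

4400 ft

Pressure altitude = 960 + (29.92 − 28.88) × 1000 = 960 + (+1040) = 2000 ft.
ISA temperature at 2000 ft = 15 − 2 × (2000/1000) = 11°C.
ISA deviation = 31 − 11 = +20°C.
Density altitude = 2000 + 120 × (20) = 4400 ft.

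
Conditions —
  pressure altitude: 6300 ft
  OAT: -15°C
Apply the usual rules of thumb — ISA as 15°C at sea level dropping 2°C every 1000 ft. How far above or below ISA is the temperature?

ISA temperature at 6300 ft = 15 − 2 × (6300/1000) = 2.4°C.
Deviation = OAT − ISA = -15 − 2.4 = -17.4°C.

ISA-17.4°C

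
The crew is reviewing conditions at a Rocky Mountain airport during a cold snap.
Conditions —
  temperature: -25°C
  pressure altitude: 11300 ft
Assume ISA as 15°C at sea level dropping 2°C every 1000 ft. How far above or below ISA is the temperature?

ISA-17.4°C

ISA temperature at 11300 ft = 15 − 2 × (11300/1000) = -7.6°C.
Deviation = OAT − ISA = -25 − (-7.6) = -17.4°C.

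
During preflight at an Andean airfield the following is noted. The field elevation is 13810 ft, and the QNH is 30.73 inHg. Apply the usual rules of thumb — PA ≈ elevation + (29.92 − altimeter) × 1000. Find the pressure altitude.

13000 ft

Pressure correction = (29.92 − 30.73) × 1000 = -810 ft.
Pressure altitude = 13810 + (-810) = 13000 ft.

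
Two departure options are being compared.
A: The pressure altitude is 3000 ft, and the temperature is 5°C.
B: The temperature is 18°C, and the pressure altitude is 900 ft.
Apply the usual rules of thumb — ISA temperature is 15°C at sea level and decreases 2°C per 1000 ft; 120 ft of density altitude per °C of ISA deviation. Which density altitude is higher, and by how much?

A: ISA temp = 9°C, deviation -4°C, DA = 3000 + 120 × (-4) = 2520 ft.
B: ISA temp = 13.2°C, deviation +4.8°C, DA = 900 + 120 × 4.8 = 1476 ft.
A is higher by 2520 − 1476 = 1044 ft.

A by 1044 ft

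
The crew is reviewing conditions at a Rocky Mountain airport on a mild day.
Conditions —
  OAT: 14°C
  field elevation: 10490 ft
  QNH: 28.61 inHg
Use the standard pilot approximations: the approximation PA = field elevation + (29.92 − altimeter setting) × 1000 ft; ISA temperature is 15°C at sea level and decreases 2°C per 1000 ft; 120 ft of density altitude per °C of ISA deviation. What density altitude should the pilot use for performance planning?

Pressure altitude = 10490 + (29.92 − 28.61) × 1000 = 10490 + (+1310) = 11800 ft.
ISA temperature at 11800 ft = 15 − 2 × (11800/1000) = -8.6°C.
ISA deviation = 14 − (-8.6) = +22.6°C.
Density altitude = 11800 + 120 × (22.6) = 14512 ft.

14512 ft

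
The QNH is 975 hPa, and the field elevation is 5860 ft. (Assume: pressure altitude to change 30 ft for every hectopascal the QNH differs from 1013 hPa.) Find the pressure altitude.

7000 ft

Pressure correction = (1013 − 975) × 30 = +1140 ft.
Pressure altitude = 5860 + (+1140) = 7000 ft.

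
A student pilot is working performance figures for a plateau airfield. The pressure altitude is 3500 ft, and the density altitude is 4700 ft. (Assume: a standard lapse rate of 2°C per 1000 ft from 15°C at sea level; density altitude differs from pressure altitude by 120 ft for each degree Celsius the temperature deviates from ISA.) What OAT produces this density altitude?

18°C

Density altitude − pressure altitude = 4700 − 3500 = +1200 ft.
At 120 ft/°C that is an ISA deviation of 1200/120 = +10°C.
ISA temperature at 3500 ft = 15 − 2 × (3500/1000) = 8°C.
OAT = ISA + deviation = 8 + (+10) = 18°C.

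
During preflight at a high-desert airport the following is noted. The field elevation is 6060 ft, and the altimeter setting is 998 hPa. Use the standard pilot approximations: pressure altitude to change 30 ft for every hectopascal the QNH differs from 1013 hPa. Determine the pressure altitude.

Pressure correction = (1013 − 998) × 30 = +450 ft.
Pressure altitude = 6060 + (+450) = 6510 ft.

6510 ft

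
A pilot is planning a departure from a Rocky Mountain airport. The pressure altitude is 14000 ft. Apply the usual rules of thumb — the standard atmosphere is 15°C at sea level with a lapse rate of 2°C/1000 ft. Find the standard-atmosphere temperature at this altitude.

-13°C

ISA temperature = 15 − 2 × (14000/1000) = 15 − 28 = -13°C.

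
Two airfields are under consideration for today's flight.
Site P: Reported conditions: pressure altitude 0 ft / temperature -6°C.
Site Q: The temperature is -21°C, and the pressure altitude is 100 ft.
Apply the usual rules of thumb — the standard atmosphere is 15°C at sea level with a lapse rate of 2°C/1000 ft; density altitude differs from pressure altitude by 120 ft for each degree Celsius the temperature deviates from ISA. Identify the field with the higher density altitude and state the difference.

Site P: ISA temp = 15°C, deviation -21°C, DA = 0 + 120 × (-21) = -2520 ft.
Site Q: ISA temp = 14.8°C, deviation -35.8°C, DA = 100 + 120 × (-35.8) = -4196 ft.
Site P is higher by -2520 − (-4196) = 1676 ft.

Site P by 1676 ft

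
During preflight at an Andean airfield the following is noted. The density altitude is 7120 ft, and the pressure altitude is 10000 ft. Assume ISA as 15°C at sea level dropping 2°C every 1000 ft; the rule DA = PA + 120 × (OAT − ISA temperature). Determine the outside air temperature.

-29°C

Density altitude − pressure altitude = 7120 − 10000 = -2880 ft.
At 120 ft/°C that is an ISA deviation of -2880/120 = -24°C.
ISA temperature at 10000 ft = 15 − 2 × (10000/1000) = -5°C.
OAT = ISA + deviation = -5 + (-24) = -29°C.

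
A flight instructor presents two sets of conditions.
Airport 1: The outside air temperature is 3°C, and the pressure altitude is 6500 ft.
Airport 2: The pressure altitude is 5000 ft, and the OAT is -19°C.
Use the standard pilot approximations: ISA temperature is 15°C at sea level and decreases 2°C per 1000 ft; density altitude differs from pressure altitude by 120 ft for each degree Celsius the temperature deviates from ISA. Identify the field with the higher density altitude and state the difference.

Airport 1: ISA temp = 2°C, deviation +1°C, DA = 6500 + 120 × 1 = 6620 ft.
Airport 2: ISA temp = 5°C, deviation -24°C, DA = 5000 + 120 × (-24) = 2120 ft.
Airport 1 is higher by 6620 − 2120 = 4500 ft.

Airport 1 by 4500 ft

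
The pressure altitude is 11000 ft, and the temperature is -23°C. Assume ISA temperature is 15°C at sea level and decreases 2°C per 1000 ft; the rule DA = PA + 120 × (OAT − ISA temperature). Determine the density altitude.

ISA temperature at 11000 ft = 15 − 2 × (11000/1000) = -7°C.
ISA deviation = -23 − (-7) = -16°C.
Density altitude = 11000 + 120 × (-16) = 11000 + (-1920) = 9080 ft.

9080 ft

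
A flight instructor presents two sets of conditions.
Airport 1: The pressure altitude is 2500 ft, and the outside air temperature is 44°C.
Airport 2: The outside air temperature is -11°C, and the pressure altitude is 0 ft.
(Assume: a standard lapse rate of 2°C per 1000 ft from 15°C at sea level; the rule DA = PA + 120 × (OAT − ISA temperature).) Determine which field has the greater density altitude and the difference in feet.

Airport 1: ISA temp = 10°C, deviation +34°C, DA = 2500 + 120 × 34 = 6580 ft.
Airport 2: ISA temp = 15°C, deviation -26°C, DA = 0 + 120 × (-26) = -3120 ft.
Airport 1 is higher by 6580 − (-3120) = 9700 ft.

Airport 1 by 9700 ft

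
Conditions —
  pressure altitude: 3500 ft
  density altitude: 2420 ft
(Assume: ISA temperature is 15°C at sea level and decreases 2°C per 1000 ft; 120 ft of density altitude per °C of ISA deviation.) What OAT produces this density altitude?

-1°C

Density altitude − pressure altitude = 2420 − 3500 = -1080 ft.
At 120 ft/°C that is an ISA deviation of -1080/120 = -9°C.
ISA temperature at 3500 ft = 15 − 2 × (3500/1000) = 8°C.
OAT = ISA + deviation = 8 + (-9) = -1°C.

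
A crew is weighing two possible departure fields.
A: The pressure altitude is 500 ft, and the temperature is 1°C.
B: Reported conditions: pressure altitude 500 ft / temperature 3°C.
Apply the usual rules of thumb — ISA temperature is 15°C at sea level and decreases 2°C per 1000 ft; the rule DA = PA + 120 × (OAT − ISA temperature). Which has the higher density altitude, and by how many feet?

A: ISA temp = 14°C, deviation -13°C, DA = 500 + 120 × (-13) = -1060 ft.
B: ISA temp = 14°C, deviation -11°C, DA = 500 + 120 × (-11) = -820 ft.
B is higher by -820 − (-1060) = 240 ft.

B by 240 ft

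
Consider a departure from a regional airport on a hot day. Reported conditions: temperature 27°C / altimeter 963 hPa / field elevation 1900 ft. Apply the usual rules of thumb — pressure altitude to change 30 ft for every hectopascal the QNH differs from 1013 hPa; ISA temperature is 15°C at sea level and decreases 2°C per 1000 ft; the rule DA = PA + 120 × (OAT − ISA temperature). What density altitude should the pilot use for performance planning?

5656 ft

Pressure altitude = 1900 + (1013 − 963) × 30 = 1900 + (+1500) = 3400 ft.
ISA temperature at 3400 ft = 15 − 2 × (3400/1000) = 8.2°C.
ISA deviation = 27 − 8.2 = +18.8°C.
Density altitude = 3400 + 120 × (18.8) = 5656 ft.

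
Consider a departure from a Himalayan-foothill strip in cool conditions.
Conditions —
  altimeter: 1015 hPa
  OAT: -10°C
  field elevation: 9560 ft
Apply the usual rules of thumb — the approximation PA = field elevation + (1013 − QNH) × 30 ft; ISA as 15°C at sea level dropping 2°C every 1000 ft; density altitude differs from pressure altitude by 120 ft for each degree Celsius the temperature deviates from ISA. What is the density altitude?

Pressure altitude = 9560 + (1013 − 1015) × 30 = 9560 + (-60) = 9500 ft.
ISA temperature at 9500 ft = 15 − 2 × (9500/1000) = -4°C.
ISA deviation = -10 − (-4) = -6°C.
Density altitude = 9500 + 120 × (-6) = 8780 ft.

8780 ft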